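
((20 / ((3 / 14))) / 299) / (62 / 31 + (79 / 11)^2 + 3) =0.01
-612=-612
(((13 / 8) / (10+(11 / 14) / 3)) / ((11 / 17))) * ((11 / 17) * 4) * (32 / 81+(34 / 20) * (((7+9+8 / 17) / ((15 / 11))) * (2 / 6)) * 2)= 519064 / 58185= 8.92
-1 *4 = -4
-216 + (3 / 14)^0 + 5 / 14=-214.64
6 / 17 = 0.35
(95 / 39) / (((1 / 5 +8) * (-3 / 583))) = -276925 / 4797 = -57.73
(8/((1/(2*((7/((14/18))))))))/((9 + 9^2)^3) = 2/10125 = 0.00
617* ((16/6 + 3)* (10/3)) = 104890/9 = 11654.44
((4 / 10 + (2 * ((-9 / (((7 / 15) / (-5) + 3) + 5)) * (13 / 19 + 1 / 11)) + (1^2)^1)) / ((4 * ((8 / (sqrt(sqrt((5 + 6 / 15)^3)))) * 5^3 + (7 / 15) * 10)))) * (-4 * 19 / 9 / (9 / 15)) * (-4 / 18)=-706065625000000 * 15^(1 / 4) / 1375945209743435397- 5535554500 * 15^(3 / 4) / 152882801082603933 + 232493289 / 50960933694201311 + 1976983750000 * sqrt(15) / 458648403247811799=-0.00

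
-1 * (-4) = 4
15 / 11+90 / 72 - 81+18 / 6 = -3317 / 44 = -75.39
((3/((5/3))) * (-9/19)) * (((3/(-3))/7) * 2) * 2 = 0.49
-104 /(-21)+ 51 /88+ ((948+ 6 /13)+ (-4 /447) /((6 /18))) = 3414796015 /3579576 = 953.97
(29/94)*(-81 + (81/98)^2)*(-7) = 22369527/128968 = 173.45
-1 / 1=-1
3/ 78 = 1/ 26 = 0.04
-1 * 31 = -31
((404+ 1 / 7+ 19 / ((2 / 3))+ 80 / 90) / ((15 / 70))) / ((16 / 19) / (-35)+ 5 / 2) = 72651250 / 88911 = 817.12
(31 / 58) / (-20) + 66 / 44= 1709 / 1160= 1.47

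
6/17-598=-10160/17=-597.65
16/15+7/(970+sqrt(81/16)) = 1.07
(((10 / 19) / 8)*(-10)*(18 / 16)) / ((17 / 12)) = -0.52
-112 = -112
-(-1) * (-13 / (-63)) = 13 / 63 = 0.21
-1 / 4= -0.25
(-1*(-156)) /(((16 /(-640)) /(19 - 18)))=-6240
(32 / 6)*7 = 112 / 3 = 37.33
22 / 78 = 11 / 39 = 0.28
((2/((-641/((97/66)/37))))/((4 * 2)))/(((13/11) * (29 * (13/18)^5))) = -7637004/3319845442537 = -0.00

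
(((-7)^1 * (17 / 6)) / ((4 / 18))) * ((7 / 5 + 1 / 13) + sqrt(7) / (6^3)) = -132.91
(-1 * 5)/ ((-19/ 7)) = 35/ 19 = 1.84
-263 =-263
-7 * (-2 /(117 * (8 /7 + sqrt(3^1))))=-784 /9711 + 686 * sqrt(3) /9711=0.04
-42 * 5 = -210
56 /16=3.50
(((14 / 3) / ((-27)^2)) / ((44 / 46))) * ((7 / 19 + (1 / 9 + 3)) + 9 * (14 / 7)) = 591353 / 4113747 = 0.14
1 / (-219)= -0.00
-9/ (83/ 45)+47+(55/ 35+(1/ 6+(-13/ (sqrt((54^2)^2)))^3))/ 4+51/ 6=2941961681331319/ 57623373851904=51.06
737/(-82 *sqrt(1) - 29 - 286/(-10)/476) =-1754060/264037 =-6.64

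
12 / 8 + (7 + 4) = 25 / 2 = 12.50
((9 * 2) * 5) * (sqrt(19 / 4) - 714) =-64260+45 * sqrt(19) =-64063.85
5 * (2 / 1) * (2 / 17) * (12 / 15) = 0.94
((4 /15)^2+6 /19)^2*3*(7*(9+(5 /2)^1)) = 220225138 /6091875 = 36.15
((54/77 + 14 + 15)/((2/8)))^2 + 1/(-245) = 418429399/29645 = 14114.67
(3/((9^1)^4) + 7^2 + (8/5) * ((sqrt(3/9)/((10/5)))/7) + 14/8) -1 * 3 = 4 * sqrt(3)/105 + 417721/8748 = 47.82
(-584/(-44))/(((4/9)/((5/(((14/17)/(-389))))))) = -21723705/308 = -70531.51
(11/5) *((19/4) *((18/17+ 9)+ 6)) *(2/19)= 3003/170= 17.66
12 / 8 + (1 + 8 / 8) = 7 / 2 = 3.50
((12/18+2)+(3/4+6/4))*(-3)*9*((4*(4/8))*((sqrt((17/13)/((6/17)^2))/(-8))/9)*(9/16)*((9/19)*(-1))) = -27081*sqrt(221)/126464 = -3.18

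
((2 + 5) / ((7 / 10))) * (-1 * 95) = -950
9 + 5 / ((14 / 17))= 211 / 14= 15.07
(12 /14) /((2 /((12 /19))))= 36 /133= 0.27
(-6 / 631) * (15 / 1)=-90 / 631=-0.14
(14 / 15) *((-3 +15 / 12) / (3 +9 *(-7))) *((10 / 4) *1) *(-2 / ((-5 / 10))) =49 / 180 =0.27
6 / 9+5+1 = 20 / 3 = 6.67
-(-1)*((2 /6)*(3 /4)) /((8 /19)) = 19 /32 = 0.59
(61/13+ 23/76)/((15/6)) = 987/494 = 2.00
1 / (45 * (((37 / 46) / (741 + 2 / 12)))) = 102281 / 4995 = 20.48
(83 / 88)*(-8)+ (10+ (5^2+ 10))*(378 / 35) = 5263 / 11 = 478.45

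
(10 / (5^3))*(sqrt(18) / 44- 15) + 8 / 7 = -2 / 35 + 3*sqrt(2) / 550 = -0.05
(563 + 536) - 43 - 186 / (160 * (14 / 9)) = 1181883 / 1120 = 1055.25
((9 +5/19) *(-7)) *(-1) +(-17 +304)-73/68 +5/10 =453839/1292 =351.27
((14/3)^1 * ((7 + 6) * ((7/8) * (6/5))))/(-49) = -13/10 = -1.30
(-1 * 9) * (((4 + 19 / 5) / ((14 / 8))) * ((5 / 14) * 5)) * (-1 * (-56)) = -28080 / 7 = -4011.43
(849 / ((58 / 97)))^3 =558519413800977 / 195112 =2862557986.19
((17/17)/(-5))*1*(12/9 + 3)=-13/15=-0.87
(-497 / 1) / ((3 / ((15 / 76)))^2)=-12425 / 5776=-2.15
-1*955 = -955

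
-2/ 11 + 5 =53/ 11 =4.82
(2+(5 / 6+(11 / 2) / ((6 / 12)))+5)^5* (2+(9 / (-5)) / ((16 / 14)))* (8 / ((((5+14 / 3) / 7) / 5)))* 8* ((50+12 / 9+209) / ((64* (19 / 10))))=8561704156448135 / 17138304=499565427.04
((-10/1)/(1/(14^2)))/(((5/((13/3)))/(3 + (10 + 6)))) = -96824/3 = -32274.67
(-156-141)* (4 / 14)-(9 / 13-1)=-7694 / 91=-84.55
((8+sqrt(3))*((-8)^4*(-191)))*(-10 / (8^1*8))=122240*sqrt(3)+977920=1189645.89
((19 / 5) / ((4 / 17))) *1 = 323 / 20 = 16.15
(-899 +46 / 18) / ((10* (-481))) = 4034 / 21645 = 0.19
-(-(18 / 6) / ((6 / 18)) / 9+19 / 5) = -14 / 5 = -2.80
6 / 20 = 3 / 10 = 0.30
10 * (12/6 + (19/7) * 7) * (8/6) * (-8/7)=-320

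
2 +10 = 12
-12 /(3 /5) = -20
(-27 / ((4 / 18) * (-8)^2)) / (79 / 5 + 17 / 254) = -17145 / 143296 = -0.12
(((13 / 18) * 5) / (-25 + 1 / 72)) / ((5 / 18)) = -936 / 1799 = -0.52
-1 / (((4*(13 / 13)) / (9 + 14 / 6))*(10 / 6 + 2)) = -17 / 22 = -0.77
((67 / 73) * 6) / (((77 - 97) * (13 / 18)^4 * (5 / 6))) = -63300528 / 52123825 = -1.21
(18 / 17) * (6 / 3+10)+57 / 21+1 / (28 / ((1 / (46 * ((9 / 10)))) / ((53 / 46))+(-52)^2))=111.99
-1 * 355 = -355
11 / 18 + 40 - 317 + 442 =2981 / 18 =165.61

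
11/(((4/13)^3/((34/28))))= 410839/896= 458.53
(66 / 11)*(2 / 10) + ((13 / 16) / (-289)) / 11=305119 / 254320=1.20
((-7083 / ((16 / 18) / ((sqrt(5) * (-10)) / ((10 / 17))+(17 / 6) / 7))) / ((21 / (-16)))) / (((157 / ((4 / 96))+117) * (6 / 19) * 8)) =254201 / 1015280 - 762603 * sqrt(5) / 72520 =-23.26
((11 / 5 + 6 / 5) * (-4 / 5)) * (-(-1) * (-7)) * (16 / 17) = 448 / 25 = 17.92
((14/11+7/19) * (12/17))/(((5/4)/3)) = 49392/17765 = 2.78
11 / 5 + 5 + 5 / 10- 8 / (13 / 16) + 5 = 371 / 130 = 2.85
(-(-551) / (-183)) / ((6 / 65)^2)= -2327975 / 6588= -353.37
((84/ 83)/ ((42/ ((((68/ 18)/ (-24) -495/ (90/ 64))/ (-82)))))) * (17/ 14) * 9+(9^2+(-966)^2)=533535972409/ 571704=933238.13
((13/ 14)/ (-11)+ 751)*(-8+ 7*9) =578205/ 14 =41300.36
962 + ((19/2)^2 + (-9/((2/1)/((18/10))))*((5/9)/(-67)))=282021/268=1052.32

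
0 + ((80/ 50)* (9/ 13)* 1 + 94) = 6182/ 65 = 95.11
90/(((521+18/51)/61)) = 93330/8863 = 10.53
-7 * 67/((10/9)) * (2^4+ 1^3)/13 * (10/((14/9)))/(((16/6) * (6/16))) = -92259/26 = -3548.42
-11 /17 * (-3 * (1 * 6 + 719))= 23925 /17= 1407.35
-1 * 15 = -15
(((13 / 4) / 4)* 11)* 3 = 429 / 16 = 26.81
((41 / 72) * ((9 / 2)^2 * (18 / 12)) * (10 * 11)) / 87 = 20295 / 928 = 21.87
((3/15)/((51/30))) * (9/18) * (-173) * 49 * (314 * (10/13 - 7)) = 215604018/221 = 975583.79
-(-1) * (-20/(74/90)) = -900/37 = -24.32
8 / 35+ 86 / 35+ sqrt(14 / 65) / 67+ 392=sqrt(910) / 4355+ 13814 / 35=394.69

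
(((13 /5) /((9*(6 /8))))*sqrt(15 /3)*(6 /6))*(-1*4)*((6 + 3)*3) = -208*sqrt(5) /5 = -93.02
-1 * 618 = -618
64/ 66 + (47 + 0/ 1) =1583/ 33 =47.97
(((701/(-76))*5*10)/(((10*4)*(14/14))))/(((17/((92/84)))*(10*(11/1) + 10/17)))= -16123/2400384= -0.01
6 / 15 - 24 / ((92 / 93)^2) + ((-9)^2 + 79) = 718781 / 5290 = 135.88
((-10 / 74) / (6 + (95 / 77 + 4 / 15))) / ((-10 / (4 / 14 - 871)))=-1.57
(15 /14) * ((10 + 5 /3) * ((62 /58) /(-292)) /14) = -775 /237104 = -0.00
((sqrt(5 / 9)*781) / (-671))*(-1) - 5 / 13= -5 / 13 + 71*sqrt(5) / 183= 0.48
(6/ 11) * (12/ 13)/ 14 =36/ 1001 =0.04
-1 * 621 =-621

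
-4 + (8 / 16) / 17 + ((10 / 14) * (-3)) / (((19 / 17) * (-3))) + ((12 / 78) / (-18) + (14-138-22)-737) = -468939469 / 529074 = -886.34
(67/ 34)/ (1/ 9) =603/ 34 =17.74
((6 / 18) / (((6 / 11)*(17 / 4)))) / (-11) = -2 / 153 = -0.01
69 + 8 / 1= 77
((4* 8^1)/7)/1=32/7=4.57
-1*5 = -5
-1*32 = -32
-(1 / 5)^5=-0.00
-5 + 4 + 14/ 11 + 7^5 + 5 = 184935/ 11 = 16812.27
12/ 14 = 6/ 7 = 0.86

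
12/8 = 3/2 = 1.50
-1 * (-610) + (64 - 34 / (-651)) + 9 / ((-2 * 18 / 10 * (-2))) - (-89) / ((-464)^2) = 94648862227 / 140157696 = 675.30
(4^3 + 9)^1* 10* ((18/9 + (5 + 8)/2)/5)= 1241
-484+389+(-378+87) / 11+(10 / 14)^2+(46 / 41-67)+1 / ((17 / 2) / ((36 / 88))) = -70167915 / 375683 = -186.77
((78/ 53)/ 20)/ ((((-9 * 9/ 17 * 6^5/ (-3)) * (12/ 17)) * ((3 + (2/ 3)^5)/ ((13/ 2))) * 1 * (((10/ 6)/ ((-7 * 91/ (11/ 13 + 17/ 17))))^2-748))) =-3349269670201/ 142998476141232506880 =-0.00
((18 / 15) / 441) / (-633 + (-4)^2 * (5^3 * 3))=2 / 3944745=0.00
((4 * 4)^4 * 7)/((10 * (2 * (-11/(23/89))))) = -2637824/4895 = -538.88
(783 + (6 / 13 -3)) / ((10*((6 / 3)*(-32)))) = -5073 / 4160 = -1.22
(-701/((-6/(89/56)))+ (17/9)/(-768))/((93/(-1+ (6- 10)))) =-44919485/4499712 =-9.98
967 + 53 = 1020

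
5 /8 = 0.62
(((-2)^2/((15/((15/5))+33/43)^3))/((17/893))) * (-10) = -354998755/32412608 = -10.95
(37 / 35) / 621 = 37 / 21735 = 0.00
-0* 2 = 0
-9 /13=-0.69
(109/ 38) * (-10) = -28.68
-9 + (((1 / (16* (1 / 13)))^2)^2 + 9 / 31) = -16809329 / 2031616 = -8.27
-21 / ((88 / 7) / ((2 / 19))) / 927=-49 / 258324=-0.00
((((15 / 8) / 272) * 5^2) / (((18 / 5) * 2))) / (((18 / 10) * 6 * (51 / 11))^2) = 1890625 / 198046881792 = 0.00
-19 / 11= -1.73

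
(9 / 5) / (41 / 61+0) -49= -9496 / 205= -46.32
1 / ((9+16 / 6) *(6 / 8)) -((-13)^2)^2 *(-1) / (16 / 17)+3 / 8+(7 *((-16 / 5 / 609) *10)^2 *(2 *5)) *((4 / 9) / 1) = 1157656251149 / 38147760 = 30346.64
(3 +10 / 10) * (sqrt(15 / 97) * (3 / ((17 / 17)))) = 12 * sqrt(1455) / 97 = 4.72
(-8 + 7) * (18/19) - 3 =-75/19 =-3.95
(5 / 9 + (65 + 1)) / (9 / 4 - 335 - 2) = -2396 / 12051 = -0.20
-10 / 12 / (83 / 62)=-155 / 249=-0.62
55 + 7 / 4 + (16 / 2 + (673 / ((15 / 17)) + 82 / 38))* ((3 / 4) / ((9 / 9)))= 241839 / 380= 636.42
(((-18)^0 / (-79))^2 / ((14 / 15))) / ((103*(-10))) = -3 / 17999044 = -0.00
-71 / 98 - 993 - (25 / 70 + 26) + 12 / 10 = -249626 / 245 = -1018.88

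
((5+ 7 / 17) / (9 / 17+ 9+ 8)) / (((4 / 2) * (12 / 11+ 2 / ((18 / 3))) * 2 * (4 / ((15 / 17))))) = 11385 / 952408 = 0.01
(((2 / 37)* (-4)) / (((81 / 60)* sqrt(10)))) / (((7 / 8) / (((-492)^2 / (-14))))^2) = -555567218688* sqrt(10) / 88837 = -19776194.65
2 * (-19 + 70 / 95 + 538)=19750 / 19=1039.47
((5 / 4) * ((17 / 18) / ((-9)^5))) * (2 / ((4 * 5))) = -17 / 8503056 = -0.00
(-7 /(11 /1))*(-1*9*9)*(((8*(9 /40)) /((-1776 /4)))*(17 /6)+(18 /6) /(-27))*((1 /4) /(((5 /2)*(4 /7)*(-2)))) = 720153 /1302400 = 0.55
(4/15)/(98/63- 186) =-3/2075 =-0.00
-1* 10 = -10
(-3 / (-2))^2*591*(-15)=-19946.25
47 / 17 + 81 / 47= 3586 / 799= 4.49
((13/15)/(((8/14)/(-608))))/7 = -131.73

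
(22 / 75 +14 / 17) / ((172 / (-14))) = -4984 / 54825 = -0.09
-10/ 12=-5/ 6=-0.83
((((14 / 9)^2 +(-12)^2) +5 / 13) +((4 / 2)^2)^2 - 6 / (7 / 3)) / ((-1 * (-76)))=1181077 / 560196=2.11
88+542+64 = 694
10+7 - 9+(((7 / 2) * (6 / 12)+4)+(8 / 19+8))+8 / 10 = 8729 / 380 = 22.97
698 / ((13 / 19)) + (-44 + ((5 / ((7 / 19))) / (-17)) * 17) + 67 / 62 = 5436987 / 5642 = 963.66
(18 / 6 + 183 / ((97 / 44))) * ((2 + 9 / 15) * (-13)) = -1409967 / 485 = -2907.15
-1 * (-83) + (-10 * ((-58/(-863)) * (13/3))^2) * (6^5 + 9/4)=-4851583703/744769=-6514.21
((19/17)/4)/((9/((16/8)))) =19/306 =0.06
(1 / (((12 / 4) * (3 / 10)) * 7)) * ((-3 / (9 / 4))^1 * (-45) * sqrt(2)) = 200 * sqrt(2) / 21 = 13.47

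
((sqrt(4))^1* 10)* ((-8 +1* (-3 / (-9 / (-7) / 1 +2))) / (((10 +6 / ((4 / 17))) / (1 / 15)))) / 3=-1640 / 14697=-0.11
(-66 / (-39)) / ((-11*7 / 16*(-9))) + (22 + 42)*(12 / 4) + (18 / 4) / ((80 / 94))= 12928837 / 65520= 197.33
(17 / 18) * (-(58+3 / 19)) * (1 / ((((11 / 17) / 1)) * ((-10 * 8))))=63869 / 60192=1.06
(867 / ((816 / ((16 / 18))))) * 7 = 119 / 18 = 6.61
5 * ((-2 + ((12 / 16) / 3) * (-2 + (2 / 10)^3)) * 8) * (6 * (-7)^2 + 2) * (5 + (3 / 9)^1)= -11830528 / 75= -157740.37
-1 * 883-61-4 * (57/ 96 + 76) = -10003/ 8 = -1250.38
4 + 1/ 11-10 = -65/ 11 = -5.91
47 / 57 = 0.82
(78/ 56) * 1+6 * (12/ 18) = 5.39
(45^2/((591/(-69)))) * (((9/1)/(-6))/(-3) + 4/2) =-232875/394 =-591.05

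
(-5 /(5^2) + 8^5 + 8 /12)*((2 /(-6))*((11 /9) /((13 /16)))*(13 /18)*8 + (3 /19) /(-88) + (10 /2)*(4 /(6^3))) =-560437610819 /6094440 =-91958.84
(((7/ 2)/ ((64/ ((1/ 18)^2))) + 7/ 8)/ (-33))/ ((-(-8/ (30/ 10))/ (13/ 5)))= -94367/ 3649536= -0.03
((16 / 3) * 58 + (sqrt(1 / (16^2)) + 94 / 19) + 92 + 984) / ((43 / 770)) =488177305 / 19608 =24896.84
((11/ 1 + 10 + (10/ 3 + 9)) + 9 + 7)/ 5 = 148/ 15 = 9.87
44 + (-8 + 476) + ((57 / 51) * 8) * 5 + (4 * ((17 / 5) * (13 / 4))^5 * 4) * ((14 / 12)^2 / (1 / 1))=439211550729133 / 122400000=3588329.66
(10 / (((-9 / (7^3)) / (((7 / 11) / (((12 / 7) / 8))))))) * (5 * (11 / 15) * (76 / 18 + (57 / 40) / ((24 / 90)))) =-231516425 / 5832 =-39697.60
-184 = -184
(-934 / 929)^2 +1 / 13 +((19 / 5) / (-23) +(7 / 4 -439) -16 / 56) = -15773480337421 / 36126896260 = -436.61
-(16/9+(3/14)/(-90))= -2237/1260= -1.78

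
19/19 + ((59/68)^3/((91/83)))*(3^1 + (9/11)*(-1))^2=207515156/54097043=3.84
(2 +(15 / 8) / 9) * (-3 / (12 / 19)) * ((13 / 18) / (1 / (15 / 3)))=-65455 / 1728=-37.88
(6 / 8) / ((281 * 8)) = 3 / 8992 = 0.00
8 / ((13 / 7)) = 56 / 13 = 4.31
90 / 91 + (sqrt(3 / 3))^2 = 181 / 91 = 1.99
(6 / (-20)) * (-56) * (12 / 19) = 1008 / 95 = 10.61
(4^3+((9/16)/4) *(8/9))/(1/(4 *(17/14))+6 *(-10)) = -459/428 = -1.07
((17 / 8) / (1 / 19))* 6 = 969 / 4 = 242.25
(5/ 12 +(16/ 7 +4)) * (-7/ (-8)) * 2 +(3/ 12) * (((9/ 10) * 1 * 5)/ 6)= 143/ 12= 11.92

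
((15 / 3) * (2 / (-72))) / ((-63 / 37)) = 185 / 2268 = 0.08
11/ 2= 5.50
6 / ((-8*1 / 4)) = -3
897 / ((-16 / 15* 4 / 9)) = -121095 / 64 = -1892.11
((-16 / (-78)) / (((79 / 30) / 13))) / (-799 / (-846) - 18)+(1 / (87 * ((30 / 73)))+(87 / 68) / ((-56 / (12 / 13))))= -0.05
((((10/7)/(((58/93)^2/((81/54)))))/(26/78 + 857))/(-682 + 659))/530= -77841/147658581728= -0.00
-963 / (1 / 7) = -6741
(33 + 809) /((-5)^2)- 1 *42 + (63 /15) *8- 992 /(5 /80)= -396168 /25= -15846.72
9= 9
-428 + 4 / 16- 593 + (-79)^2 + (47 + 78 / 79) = 1664763 / 316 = 5268.24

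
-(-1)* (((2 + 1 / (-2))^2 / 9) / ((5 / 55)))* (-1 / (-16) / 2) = 11 / 128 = 0.09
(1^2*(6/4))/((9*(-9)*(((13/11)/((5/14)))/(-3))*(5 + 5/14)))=11/3510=0.00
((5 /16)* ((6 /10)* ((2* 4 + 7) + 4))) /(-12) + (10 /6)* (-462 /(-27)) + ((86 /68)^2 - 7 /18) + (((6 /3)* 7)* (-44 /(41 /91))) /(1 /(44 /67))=-1191356371307 /1371829824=-868.44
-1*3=-3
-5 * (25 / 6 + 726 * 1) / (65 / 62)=-10447 / 3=-3482.33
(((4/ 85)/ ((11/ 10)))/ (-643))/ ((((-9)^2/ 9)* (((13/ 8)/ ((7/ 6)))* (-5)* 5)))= 224/ 1055114775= 0.00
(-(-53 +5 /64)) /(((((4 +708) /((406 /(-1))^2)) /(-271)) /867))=-32794095785031 /11392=-2878695205.85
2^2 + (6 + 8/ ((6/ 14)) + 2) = 92/ 3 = 30.67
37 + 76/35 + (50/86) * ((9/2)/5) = 119481/3010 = 39.69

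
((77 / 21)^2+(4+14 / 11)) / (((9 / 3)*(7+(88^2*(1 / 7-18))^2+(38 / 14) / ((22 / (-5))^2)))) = 3995068 / 12245029636572099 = 0.00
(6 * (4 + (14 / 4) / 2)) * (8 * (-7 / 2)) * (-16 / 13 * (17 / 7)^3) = 10847904 / 637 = 17029.68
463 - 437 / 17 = 7434 / 17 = 437.29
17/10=1.70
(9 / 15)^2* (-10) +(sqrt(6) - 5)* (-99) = 2457 / 5 - 99* sqrt(6) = 248.90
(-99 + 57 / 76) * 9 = -3537 / 4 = -884.25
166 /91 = 1.82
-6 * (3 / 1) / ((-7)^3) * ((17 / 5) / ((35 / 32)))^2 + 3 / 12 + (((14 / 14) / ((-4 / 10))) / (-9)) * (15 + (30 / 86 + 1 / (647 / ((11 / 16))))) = 5.02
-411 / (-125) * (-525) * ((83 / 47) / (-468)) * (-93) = -605.77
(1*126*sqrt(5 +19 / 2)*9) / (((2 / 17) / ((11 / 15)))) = 35343*sqrt(58) / 10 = 26916.43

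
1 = 1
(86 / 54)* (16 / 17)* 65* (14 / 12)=156520 / 1377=113.67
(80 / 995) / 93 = 16 / 18507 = 0.00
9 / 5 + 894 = 4479 / 5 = 895.80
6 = 6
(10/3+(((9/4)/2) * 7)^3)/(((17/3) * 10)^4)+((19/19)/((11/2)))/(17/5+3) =133857912517/4703902720000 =0.03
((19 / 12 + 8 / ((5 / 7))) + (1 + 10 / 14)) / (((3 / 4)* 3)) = 6089 / 945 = 6.44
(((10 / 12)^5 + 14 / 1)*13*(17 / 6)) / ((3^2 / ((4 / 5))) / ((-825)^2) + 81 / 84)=550.11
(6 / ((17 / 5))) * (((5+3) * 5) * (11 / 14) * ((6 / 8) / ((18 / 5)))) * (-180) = -247500 / 119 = -2079.83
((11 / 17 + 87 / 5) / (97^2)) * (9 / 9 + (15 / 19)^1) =3068 / 893855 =0.00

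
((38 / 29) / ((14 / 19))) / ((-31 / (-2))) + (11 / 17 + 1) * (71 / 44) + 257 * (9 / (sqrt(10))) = 3262635 / 1176791 + 2313 * sqrt(10) / 10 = 734.21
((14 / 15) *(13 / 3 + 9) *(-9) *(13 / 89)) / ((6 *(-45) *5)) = 728 / 60075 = 0.01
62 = 62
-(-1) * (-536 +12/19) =-10172/19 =-535.37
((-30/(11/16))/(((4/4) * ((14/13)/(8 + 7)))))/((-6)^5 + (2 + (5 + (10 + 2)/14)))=46800/598147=0.08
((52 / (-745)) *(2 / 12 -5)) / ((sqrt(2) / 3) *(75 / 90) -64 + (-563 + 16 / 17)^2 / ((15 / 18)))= 1288938664803816 / 1448137812390293411015 -188924502 *sqrt(2) / 289627562478058682203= 0.00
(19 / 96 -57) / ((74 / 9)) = -16359 / 2368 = -6.91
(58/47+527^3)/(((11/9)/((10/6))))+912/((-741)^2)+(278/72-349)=199585815.18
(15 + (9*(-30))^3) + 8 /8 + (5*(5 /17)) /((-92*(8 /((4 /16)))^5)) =-1032945908561477657 /52479131648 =-19682984.00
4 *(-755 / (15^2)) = -13.42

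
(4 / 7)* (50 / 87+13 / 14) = 3662 / 4263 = 0.86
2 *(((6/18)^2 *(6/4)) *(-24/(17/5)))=-40/17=-2.35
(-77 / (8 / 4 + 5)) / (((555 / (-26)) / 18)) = 9.28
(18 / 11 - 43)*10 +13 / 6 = -27157 / 66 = -411.47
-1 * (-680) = 680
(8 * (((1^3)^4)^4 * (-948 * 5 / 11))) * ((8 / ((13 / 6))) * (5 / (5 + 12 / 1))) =-9100800 / 2431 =-3743.64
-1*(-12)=12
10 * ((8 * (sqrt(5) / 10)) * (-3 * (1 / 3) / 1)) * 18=-144 * sqrt(5)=-321.99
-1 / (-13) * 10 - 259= -3357 / 13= -258.23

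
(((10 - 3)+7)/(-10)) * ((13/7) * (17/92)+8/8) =-173/92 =-1.88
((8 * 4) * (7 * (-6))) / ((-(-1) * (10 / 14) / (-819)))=7705152 / 5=1541030.40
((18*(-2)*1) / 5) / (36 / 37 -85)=1332 / 15545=0.09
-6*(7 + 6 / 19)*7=-5838 / 19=-307.26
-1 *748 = -748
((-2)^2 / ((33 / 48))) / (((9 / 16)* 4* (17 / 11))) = 256 / 153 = 1.67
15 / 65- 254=-3299 / 13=-253.77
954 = 954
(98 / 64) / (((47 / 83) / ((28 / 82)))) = 28469 / 30832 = 0.92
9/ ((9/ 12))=12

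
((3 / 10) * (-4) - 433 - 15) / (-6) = 1123 / 15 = 74.87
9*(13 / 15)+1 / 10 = 79 / 10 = 7.90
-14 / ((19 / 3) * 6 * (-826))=1 / 2242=0.00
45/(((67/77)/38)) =131670/67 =1965.22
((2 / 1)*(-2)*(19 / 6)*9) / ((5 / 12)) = -1368 / 5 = -273.60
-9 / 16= -0.56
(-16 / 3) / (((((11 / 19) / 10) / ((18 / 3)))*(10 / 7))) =-4256 / 11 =-386.91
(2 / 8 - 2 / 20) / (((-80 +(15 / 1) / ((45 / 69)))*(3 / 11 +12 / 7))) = -77 / 58140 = -0.00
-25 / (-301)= 25 / 301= 0.08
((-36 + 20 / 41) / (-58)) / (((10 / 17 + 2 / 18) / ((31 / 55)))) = 3452904 / 6997265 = 0.49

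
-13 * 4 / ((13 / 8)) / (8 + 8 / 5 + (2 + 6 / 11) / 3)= -1320 / 431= -3.06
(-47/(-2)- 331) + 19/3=-1807/6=-301.17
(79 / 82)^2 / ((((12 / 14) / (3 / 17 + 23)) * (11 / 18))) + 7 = 30219875 / 628694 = 48.07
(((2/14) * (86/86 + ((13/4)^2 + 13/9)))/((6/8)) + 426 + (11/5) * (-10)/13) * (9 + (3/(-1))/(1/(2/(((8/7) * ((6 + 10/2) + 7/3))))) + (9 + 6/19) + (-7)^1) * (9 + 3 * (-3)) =0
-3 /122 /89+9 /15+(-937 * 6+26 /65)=-61032821 /10858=-5621.00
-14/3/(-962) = 7/1443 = 0.00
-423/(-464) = 423/464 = 0.91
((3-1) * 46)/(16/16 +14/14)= 46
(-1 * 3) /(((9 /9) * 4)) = -3 /4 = -0.75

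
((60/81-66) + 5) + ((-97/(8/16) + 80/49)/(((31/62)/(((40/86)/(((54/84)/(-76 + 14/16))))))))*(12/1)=250882.20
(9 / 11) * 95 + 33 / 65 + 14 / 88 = 224207 / 2860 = 78.39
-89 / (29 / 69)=-6141 / 29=-211.76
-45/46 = -0.98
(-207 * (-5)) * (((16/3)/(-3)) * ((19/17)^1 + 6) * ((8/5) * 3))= -1068672/17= -62863.06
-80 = -80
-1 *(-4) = 4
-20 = -20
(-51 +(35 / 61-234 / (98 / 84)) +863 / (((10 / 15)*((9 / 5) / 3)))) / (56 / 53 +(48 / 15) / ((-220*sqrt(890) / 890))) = 251541497735*sqrt(890) / 8418725168 +1305168148625 / 601337512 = 3061.81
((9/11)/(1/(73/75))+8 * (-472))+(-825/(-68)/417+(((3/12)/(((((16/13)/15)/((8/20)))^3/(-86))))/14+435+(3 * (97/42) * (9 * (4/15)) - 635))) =-4136.47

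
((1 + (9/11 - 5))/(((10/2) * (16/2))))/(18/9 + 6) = -7/704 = -0.01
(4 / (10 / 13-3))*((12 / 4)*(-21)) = 3276 / 29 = 112.97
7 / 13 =0.54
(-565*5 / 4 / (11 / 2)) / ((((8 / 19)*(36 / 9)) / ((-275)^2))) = -369015625 / 64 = -5765869.14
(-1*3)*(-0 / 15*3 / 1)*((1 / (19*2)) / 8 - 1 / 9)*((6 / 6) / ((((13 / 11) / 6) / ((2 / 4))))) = 0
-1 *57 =-57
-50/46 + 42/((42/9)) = 182/23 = 7.91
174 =174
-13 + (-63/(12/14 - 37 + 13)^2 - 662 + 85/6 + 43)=-1801945/2916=-617.95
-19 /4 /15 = -19 /60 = -0.32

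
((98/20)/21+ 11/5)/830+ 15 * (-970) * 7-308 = -2543734127/24900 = -102158.00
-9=-9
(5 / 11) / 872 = 5 / 9592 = 0.00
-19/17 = -1.12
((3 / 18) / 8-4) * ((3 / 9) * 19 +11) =-68.97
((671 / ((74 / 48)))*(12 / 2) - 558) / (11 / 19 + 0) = 1443582 / 407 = 3546.88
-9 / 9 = -1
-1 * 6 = -6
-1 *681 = -681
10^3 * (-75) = -75000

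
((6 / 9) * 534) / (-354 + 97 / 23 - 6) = -8188 / 8183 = -1.00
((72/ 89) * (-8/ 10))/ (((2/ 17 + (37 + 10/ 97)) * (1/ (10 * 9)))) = -2849472/ 1820851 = -1.56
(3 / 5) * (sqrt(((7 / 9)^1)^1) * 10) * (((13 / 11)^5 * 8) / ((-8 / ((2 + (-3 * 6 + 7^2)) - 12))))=-15594306 * sqrt(7) / 161051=-256.18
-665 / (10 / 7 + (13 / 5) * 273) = -23275 / 24893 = -0.94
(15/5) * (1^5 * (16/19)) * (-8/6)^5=-10.65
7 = 7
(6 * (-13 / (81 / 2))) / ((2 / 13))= -12.52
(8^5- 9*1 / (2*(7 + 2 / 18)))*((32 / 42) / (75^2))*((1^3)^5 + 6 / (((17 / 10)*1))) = 2713909 / 135000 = 20.10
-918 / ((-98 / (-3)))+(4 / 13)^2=-231929 / 8281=-28.01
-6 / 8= -3 / 4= -0.75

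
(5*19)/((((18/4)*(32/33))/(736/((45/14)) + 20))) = 585409/108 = 5420.45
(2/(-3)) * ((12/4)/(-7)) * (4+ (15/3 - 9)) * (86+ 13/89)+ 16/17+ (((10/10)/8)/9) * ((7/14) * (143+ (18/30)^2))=7408/3825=1.94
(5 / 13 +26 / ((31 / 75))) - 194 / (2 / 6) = -209041 / 403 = -518.71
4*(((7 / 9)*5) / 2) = 70 / 9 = 7.78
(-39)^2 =1521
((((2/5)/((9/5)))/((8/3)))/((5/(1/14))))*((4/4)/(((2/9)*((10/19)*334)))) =57/1870400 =0.00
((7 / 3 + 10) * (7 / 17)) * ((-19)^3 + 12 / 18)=-34829.58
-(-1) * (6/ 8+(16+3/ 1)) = 79/ 4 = 19.75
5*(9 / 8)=45 / 8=5.62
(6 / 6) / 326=1 / 326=0.00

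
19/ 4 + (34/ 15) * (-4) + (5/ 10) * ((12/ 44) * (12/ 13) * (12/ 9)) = -35597/ 8580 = -4.15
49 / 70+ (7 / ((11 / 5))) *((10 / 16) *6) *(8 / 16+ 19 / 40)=21707 / 1760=12.33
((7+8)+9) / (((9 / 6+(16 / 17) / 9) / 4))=29376 / 491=59.83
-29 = -29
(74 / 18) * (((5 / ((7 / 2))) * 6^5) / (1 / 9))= 411017.14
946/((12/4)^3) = 946/27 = 35.04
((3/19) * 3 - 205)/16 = -1943/152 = -12.78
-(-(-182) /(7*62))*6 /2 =-39 /31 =-1.26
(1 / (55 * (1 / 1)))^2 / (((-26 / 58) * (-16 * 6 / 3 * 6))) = 29 / 7550400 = 0.00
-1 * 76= -76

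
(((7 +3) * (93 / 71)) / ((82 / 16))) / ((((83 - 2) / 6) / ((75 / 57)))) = 124000 / 497781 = 0.25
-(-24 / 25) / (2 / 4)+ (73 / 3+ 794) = 61519 / 75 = 820.25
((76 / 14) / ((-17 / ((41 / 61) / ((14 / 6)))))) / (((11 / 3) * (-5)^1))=14022 / 2794715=0.01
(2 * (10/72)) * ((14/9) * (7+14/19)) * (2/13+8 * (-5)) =-888370/6669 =-133.21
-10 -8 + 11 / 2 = -25 / 2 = -12.50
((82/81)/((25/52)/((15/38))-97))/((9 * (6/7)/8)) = -0.01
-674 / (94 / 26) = -8762 / 47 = -186.43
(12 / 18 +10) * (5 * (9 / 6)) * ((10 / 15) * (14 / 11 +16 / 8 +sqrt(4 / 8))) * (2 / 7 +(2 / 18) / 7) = 1520 * sqrt(2) / 189 +12160 / 231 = 64.01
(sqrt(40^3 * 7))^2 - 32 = 447968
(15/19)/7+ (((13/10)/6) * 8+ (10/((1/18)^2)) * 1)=6467483/1995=3241.85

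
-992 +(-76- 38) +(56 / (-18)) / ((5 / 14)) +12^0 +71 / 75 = -250372 / 225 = -1112.76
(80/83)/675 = 16/11205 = 0.00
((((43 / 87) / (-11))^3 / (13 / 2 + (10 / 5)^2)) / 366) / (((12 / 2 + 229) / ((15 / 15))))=-79507 / 791542175265765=-0.00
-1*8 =-8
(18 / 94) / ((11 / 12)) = 108 / 517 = 0.21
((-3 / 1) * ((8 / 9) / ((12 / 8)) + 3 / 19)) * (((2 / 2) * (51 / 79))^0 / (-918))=385 / 156978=0.00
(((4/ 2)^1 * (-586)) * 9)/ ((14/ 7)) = -5274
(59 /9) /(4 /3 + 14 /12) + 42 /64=4721 /1440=3.28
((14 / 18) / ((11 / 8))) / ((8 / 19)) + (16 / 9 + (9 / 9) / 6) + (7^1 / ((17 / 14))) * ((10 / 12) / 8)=5817 / 1496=3.89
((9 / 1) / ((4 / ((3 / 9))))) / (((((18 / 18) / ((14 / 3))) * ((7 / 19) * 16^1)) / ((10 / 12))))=0.49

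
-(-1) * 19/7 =19/7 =2.71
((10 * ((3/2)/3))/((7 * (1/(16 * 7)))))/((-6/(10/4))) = -33.33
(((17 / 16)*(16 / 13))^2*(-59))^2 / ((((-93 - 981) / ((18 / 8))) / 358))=-872209803 / 114244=-7634.62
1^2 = 1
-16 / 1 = -16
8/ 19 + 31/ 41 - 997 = -775746/ 779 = -995.82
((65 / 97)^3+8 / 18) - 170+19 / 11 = -15136874020 / 90354627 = -167.53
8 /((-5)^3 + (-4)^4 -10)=8 /121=0.07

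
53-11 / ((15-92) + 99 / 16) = 5475 / 103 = 53.16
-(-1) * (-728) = -728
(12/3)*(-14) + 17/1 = -39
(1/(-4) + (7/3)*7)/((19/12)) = 193/19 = 10.16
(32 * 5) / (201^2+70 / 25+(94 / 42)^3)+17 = 15910749529 / 935708537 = 17.00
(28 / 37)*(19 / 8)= 133 / 74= 1.80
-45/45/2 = -1/2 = -0.50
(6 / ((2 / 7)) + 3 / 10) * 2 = 213 / 5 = 42.60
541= 541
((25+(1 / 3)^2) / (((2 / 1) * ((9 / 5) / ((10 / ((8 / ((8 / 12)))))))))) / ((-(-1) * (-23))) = -2825 / 11178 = -0.25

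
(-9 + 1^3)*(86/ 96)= -43/ 6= -7.17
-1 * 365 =-365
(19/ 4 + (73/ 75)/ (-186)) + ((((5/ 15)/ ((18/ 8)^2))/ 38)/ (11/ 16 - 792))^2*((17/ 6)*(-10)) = 150783426411081667217/ 31778889378146291700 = 4.74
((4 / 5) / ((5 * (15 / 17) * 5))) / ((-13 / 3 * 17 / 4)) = -16 / 8125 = -0.00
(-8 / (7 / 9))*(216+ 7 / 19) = -295992 / 133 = -2225.50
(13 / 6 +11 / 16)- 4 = -55 / 48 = -1.15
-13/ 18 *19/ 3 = -247/ 54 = -4.57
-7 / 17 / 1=-7 / 17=-0.41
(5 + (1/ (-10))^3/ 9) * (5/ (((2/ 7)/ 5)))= 314993/ 720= 437.49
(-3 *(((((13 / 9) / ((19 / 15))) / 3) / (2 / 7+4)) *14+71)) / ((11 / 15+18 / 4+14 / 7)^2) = -3706000 / 894691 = -4.14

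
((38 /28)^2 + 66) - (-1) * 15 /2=14767 /196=75.34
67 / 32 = 2.09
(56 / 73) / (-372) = -14 / 6789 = -0.00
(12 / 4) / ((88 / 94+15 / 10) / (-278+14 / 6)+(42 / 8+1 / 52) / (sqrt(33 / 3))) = 148922647731 / 14177656031219+8072199917223 * sqrt(11) / 14177656031219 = 1.90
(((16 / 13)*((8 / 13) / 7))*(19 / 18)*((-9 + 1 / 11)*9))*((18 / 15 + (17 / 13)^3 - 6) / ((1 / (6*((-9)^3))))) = -2097100793088 / 20421115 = -102692.77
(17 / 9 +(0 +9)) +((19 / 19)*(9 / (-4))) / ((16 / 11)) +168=102149 / 576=177.34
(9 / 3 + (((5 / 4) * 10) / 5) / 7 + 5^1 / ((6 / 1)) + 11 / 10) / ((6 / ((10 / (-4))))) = -1111 / 504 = -2.20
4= 4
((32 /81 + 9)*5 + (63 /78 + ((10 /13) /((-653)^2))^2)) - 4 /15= 1182680340256333591 /24889974323616090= 47.52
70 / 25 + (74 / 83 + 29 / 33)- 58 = -731719 / 13695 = -53.43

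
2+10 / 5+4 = 8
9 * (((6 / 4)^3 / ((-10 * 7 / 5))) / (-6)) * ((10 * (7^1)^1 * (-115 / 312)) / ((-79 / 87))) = 1350675 / 131456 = 10.27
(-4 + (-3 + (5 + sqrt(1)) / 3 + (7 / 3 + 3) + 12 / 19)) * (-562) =-30910 / 57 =-542.28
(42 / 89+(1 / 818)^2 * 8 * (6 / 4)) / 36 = 2342023 / 178656108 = 0.01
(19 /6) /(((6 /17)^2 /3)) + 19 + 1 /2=6895 /72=95.76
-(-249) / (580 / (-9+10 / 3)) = -1411 / 580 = -2.43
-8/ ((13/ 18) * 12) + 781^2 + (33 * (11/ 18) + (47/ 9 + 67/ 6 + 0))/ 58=4139193359/ 6786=609960.71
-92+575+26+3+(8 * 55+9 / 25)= 23809 / 25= 952.36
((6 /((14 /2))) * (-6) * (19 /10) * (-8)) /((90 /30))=912 /35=26.06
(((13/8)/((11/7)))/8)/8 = 91/5632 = 0.02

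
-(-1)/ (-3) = -1/ 3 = -0.33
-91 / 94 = -0.97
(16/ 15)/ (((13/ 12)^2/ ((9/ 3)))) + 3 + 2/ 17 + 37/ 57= 5316826/ 818805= 6.49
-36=-36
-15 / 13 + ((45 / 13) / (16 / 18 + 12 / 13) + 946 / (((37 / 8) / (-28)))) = -583930279 / 101972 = -5726.38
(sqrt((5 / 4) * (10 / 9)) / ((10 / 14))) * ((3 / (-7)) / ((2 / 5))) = -5 * sqrt(2) / 4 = -1.77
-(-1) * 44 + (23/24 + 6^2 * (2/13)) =15755/312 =50.50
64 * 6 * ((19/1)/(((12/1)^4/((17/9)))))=323/486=0.66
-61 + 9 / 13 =-784 / 13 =-60.31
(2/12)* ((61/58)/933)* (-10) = -305/162342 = -0.00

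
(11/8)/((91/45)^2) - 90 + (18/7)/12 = -5925849/66248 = -89.45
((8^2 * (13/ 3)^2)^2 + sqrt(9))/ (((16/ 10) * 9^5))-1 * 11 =164029223/ 38263752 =4.29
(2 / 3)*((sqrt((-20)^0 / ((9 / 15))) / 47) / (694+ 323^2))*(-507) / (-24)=169*sqrt(15) / 177698916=0.00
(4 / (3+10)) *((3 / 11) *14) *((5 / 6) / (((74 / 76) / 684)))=3638880 / 5291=687.75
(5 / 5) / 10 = 1 / 10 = 0.10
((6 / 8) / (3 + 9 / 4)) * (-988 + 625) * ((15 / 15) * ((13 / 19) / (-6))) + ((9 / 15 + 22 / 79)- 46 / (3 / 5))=-22025189 / 315210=-69.87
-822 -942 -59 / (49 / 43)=-88973 / 49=-1815.78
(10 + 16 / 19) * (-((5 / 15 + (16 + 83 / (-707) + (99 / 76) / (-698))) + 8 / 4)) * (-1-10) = 2321916438017 / 1068890676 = 2172.27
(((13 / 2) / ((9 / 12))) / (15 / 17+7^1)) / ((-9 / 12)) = -884 / 603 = -1.47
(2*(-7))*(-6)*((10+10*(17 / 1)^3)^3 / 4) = 2491866382824000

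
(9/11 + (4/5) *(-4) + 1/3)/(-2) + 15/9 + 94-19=4273/55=77.69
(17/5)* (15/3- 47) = -714/5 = -142.80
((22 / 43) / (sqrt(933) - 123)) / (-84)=11 * sqrt(933) / 25637976 +451 / 8545992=0.00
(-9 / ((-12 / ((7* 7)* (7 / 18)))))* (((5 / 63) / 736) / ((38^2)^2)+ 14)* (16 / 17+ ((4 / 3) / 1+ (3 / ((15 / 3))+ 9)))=50207979602083961 / 21132269521920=2375.89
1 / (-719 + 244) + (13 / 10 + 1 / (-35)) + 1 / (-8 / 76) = -27367 / 3325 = -8.23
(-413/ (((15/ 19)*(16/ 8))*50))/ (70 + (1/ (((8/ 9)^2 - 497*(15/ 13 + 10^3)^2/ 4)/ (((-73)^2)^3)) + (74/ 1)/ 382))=10220373555876401897/ 2236933540216714675500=0.00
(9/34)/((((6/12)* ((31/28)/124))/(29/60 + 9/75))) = 15204/425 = 35.77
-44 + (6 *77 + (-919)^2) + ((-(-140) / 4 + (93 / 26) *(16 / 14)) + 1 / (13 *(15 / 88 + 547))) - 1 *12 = 3702597821270 / 4381741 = 845006.09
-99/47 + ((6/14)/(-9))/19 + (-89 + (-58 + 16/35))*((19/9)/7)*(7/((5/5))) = -12516709/40185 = -311.48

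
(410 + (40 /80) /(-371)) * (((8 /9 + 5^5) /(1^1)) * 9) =1222656161 /106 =11534492.08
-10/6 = -5/3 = -1.67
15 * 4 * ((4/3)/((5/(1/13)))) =16/13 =1.23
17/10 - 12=-103/10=-10.30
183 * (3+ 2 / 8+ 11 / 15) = 14579 / 20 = 728.95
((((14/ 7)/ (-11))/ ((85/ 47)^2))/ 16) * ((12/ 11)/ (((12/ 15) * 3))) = -2209/ 1398760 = -0.00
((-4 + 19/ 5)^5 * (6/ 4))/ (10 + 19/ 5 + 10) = -0.00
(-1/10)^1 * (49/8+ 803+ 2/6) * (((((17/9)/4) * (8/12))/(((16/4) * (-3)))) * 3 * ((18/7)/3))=330259/60480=5.46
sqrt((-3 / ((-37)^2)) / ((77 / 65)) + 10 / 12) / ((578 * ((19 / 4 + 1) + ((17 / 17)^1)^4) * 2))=sqrt(242963490) / 133384482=0.00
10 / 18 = 0.56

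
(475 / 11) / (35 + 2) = 475 / 407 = 1.17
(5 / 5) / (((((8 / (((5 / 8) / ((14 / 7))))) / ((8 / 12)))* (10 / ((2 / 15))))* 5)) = 1 / 14400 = 0.00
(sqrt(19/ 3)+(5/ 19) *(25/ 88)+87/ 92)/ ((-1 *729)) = -0.00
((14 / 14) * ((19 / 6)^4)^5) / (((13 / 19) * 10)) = 1502648008.20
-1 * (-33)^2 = -1089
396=396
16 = 16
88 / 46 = 1.91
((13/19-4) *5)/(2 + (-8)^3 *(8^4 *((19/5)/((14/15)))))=0.00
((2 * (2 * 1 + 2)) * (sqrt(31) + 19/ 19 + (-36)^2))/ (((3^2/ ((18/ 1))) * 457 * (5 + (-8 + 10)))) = 16 * sqrt(31)/ 3199 + 20752/ 3199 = 6.51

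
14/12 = 1.17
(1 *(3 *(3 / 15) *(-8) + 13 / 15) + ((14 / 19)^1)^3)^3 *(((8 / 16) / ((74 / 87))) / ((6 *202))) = -1393113532942423069 / 65117732036406642000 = -0.02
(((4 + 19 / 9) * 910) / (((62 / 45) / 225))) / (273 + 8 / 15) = 38390625 / 11563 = 3320.13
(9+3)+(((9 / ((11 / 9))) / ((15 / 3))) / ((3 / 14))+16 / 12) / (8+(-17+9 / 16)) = 245636 / 22275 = 11.03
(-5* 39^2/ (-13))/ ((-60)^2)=13/ 80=0.16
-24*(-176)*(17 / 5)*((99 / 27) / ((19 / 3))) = 789888 / 95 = 8314.61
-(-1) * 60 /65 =12 /13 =0.92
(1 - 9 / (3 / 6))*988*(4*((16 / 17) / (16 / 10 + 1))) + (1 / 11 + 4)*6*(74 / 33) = -2936060 / 121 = -24264.96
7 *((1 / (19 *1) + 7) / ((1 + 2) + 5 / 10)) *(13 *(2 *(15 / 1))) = 104520 / 19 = 5501.05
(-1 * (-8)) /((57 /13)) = 104 /57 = 1.82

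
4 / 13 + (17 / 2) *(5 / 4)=1137 / 104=10.93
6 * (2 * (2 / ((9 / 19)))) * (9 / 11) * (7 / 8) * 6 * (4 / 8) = 1197 / 11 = 108.82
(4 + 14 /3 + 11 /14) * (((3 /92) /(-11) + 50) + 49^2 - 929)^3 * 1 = 1450686147182109433657 /43530216576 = 33325957490.92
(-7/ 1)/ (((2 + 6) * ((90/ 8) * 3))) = -0.03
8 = 8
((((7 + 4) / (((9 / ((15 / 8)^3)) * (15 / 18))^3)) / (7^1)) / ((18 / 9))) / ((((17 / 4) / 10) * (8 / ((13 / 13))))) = 626484375 / 3992977408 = 0.16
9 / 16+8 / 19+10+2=3947 / 304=12.98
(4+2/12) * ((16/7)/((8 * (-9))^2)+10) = 567025/13608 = 41.67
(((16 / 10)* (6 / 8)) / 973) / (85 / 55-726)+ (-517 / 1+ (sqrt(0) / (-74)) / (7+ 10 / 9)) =-20043668711 / 38769185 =-517.00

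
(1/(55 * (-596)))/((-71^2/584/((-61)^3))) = -33139226/41310995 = -0.80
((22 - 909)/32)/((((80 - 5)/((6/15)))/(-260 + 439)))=-158773/6000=-26.46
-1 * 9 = -9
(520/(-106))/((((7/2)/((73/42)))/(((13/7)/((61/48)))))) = -3947840/1108919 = -3.56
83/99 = 0.84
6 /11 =0.55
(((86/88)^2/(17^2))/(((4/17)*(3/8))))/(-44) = -1849/2172192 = -0.00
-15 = -15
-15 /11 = -1.36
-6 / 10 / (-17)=3 / 85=0.04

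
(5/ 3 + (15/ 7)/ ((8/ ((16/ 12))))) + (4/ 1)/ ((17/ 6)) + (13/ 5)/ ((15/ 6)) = 79889/ 17850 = 4.48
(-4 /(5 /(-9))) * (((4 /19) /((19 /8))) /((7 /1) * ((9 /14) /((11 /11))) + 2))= 2304 /23465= 0.10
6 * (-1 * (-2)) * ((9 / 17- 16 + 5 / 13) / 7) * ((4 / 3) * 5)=-266720 / 1547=-172.41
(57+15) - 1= 71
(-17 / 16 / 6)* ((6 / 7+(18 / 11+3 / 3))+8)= -5015 / 2464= -2.04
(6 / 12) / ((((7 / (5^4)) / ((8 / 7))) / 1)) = 51.02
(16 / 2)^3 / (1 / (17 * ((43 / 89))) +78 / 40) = 7485440 / 30289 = 247.13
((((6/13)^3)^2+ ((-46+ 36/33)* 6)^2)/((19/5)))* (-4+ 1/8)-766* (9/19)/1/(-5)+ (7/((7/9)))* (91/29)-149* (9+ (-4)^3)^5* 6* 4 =2895863100470608335554109/1609040914195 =1799744851062.04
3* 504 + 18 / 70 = 52929 / 35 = 1512.26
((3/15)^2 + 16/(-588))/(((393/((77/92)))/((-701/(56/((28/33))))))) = -32947/113891400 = -0.00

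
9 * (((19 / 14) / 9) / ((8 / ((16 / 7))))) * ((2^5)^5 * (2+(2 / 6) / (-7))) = 25402237.64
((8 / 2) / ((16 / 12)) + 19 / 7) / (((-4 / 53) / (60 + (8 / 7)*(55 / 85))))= -3830840 / 833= -4598.85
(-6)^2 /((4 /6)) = 54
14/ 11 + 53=597/ 11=54.27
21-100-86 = -165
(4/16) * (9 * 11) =99/4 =24.75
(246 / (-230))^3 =-1860867 / 1520875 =-1.22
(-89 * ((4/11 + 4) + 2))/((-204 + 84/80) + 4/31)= 3862600/1383239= 2.79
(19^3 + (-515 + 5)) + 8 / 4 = 6351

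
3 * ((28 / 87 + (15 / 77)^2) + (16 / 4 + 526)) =273571777 / 171941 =1591.08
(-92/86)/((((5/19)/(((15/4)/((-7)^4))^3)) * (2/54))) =-7964325/19045611188576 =-0.00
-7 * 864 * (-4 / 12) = 2016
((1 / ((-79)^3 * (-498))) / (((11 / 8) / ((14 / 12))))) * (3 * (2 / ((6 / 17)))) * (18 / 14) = 34 / 450144607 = 0.00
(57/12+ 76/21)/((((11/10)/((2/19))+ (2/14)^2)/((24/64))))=24605/82088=0.30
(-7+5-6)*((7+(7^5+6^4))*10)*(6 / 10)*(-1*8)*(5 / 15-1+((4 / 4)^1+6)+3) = 64906240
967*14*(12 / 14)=11604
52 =52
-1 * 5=-5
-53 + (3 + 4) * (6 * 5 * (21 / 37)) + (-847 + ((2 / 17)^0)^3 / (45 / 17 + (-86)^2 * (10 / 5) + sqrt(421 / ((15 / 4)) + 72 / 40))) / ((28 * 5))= 295587065128147871 / 4915049017792480 - 289 * sqrt(25665) / 132839162643040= 60.14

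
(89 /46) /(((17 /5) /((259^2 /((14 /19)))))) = 81024265 /1564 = 51805.80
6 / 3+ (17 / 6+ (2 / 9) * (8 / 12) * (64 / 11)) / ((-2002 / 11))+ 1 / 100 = 1344388 / 675675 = 1.99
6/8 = 0.75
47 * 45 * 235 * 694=344935350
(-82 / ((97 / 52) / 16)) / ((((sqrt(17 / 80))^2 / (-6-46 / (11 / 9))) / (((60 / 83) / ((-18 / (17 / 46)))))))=-4366336000 / 2036903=-2143.62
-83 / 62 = -1.34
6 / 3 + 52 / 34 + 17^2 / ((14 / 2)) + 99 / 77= 46.10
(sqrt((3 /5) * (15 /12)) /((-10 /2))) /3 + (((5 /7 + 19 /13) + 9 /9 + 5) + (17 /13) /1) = 863 /91-sqrt(3) /30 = 9.43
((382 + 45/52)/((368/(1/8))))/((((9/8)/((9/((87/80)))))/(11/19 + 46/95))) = 2010809/1976988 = 1.02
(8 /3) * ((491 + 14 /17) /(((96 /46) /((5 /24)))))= 106835 /816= 130.93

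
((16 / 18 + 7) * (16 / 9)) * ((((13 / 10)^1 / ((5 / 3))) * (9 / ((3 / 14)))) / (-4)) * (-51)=439348 / 75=5857.97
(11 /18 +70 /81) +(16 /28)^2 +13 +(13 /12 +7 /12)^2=139547 /7938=17.58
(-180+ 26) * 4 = -616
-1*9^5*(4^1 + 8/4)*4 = -1417176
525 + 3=528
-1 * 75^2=-5625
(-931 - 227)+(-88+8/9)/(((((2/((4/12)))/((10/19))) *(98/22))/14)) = -606374/513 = -1182.02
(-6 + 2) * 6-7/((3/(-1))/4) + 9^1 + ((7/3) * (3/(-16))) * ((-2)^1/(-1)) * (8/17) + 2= -208/51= -4.08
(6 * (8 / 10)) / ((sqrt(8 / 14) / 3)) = 36 * sqrt(7) / 5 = 19.05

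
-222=-222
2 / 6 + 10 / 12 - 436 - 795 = -7379 / 6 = -1229.83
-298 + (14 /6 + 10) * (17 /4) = -2947 /12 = -245.58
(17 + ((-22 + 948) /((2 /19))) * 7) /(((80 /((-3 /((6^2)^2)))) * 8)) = -1711 /7680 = -0.22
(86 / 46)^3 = 79507 / 12167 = 6.53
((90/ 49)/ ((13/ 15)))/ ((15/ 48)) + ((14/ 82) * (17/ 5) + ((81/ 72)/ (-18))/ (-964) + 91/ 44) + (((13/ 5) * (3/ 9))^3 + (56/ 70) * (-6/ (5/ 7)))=50271079546921/ 14955012072000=3.36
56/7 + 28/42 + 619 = 1883/3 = 627.67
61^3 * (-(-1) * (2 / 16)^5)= 226981 / 32768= 6.93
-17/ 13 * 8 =-136/ 13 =-10.46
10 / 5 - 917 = -915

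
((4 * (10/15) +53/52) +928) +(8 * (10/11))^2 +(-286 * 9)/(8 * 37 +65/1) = 6660563159/6814236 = 977.45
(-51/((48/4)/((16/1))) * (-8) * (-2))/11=-1088/11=-98.91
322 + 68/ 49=15846/ 49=323.39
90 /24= 15 /4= 3.75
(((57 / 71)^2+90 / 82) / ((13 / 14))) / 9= 560084 / 2686853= 0.21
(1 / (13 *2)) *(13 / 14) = 1 / 28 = 0.04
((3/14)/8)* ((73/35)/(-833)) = -219/3265360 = -0.00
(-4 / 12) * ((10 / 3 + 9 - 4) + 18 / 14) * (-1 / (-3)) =-202 / 189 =-1.07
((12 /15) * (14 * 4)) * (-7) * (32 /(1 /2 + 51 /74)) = -464128 /55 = -8438.69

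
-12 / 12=-1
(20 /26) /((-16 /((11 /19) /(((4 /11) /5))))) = -3025 /7904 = -0.38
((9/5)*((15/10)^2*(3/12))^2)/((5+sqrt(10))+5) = 81/1280 - 81*sqrt(10)/12800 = 0.04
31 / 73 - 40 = -2889 / 73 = -39.58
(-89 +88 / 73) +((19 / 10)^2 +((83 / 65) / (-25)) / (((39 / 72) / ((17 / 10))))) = -2601405219 / 30842500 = -84.34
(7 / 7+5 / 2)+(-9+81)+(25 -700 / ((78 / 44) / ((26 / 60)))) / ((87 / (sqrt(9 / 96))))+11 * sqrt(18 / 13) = -1315 * sqrt(6) / 6264+33 * sqrt(26) / 13+151 / 2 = 87.93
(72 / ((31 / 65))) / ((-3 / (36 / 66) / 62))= -18720 / 11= -1701.82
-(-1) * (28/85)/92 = 7/1955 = 0.00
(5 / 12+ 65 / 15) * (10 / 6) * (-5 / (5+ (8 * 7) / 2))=-1.20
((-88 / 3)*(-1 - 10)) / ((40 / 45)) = 363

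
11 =11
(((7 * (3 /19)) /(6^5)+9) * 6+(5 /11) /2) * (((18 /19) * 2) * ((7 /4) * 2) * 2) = 34273043 /47652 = 719.24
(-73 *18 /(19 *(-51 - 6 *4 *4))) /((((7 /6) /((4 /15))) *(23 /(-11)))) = -38544 /749455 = -0.05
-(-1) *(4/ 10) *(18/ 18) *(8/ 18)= 0.18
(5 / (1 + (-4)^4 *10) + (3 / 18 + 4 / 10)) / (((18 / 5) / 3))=43687 / 92196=0.47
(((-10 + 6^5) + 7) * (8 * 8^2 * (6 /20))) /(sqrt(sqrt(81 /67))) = 1989888 * 67^(1 /4) /5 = 1138616.12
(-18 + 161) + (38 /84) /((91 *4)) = 2186203 /15288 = 143.00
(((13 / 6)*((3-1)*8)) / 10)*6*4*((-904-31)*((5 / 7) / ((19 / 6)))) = -2333760 / 133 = -17547.07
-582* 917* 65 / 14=-2477865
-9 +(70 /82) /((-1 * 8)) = -2987 /328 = -9.11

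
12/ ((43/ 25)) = 6.98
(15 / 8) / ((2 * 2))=15 / 32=0.47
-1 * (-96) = 96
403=403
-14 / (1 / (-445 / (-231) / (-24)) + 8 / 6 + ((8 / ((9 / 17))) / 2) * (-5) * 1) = 28035 / 97928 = 0.29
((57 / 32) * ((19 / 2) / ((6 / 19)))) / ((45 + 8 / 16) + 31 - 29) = 361 / 320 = 1.13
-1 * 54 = -54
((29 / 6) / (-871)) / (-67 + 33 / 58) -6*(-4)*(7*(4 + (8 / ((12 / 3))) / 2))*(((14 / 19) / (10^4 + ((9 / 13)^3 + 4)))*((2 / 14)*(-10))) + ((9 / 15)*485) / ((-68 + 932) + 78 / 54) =1159972671685688960 / 4678362050506551069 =0.25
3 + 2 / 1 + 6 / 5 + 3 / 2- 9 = -13 / 10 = -1.30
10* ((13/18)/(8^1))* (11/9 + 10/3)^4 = 183674465/472392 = 388.82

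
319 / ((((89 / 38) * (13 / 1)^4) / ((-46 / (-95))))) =29348 / 12709645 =0.00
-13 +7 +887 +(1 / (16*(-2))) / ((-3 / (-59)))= 84517 / 96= 880.39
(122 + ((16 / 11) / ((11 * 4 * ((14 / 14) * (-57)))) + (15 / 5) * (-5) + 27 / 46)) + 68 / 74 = 108.51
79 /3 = 26.33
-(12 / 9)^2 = -16 / 9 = -1.78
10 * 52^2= 27040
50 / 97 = 0.52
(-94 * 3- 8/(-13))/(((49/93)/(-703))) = 239156382/637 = 375441.73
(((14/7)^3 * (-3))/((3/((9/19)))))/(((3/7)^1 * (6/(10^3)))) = -28000/19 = -1473.68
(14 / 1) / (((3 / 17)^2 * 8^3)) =2023 / 2304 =0.88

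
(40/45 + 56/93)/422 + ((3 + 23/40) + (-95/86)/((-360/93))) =782476217/202509360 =3.86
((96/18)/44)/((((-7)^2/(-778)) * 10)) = -1556/8085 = -0.19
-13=-13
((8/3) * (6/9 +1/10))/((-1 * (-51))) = 92/2295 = 0.04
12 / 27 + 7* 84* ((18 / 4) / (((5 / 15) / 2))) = 142888 / 9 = 15876.44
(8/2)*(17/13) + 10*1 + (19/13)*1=217/13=16.69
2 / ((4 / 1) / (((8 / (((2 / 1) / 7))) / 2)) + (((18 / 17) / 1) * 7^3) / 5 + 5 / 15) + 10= 1311160 / 130759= 10.03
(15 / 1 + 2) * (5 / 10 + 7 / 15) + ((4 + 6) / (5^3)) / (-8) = 4927 / 300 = 16.42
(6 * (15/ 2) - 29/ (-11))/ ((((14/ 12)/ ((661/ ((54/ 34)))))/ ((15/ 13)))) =58881880/ 3003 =19607.69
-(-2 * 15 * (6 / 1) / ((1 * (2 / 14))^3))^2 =-3811827600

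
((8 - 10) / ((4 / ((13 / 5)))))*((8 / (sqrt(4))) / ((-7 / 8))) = 208 / 35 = 5.94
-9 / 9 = -1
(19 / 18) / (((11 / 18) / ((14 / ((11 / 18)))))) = 4788 / 121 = 39.57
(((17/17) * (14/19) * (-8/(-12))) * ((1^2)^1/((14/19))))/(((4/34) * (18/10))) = 85/27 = 3.15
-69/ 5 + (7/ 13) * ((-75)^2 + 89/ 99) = 19404937/ 6435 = 3015.53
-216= -216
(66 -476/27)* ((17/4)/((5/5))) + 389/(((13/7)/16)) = 2496985/702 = 3556.96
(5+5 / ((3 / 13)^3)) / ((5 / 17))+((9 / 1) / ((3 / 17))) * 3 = 41939 / 27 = 1553.30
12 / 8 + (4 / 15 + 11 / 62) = 904 / 465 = 1.94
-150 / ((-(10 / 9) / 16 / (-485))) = -1047600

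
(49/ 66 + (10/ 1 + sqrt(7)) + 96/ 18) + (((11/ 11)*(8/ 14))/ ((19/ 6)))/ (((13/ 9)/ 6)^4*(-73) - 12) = sqrt(7) + 14679446027921/ 913979624250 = 18.71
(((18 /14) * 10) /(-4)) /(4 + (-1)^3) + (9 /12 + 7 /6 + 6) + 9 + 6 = 1835 /84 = 21.85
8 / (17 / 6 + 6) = 48 / 53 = 0.91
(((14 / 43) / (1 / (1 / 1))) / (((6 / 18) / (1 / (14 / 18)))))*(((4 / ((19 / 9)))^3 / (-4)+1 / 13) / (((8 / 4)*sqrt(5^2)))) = -3908871 / 19170905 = -0.20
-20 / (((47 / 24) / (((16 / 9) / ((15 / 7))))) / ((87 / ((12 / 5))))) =-129920 / 423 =-307.14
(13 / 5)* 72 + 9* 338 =16146 / 5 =3229.20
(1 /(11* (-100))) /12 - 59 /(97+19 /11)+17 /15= 426593 /796400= 0.54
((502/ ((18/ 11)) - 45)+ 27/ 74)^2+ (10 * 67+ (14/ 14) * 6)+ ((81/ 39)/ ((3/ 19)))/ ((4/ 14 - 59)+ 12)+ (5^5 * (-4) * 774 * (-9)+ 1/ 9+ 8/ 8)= 54771895477365661/ 628518852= 87144395.59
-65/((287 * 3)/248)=-16120/861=-18.72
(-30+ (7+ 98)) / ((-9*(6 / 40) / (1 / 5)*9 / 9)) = -11.11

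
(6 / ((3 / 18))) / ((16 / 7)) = 63 / 4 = 15.75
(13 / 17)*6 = 78 / 17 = 4.59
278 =278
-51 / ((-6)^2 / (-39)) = 221 / 4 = 55.25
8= 8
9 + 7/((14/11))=29/2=14.50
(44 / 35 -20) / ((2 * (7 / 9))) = -2952 / 245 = -12.05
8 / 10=4 / 5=0.80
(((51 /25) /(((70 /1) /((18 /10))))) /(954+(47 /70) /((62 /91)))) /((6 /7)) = 0.00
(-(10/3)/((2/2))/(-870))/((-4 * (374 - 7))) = -1/383148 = -0.00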